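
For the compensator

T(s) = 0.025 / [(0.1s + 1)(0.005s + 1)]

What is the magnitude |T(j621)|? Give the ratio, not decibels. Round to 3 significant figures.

0.000123

At ω = 621 rad/s:
pole (1 + j621·0.1) = 1 + j62.1 → |·| ≈ 62.108, ∠ ≈ 89.08°
pole (1 + j621·0.005) = 1 + j3.105 → |·| ≈ 3.2621, ∠ ≈ 72.15°
|T| = 0.025 · 1 / (62.108 · 3.2621) ≈ 0.00012339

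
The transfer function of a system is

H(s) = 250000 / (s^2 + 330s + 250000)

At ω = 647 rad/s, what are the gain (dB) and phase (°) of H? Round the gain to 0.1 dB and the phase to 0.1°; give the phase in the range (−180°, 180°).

-0.7 dB, -128.3°

At s = jω = j647:
quadratic: (j647)² + 330·j647 + 250000 = -168609 + j213510 → |·| ≈ 2.7206e+05, ∠ ≈ 128.30°
|H| = 250000 / 2.7206e+05 ≈ 0.91891
Gain = 20 log₁₀(0.91891) ≈ -0.73 dB
∠H = 0.00° − 128.30° = -128.30°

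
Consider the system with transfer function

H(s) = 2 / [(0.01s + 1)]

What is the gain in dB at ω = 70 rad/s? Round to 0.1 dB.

At ω = 70 rad/s:
pole (1 + j70·0.01) = 1 + j0.7 → |·| ≈ 1.2207, ∠ ≈ 34.99°
|H| = 2 · 1 / (1.2207) ≈ 1.6384
Gain = 20 log₁₀(1.6384) ≈ 4.29 dB

4.3 dB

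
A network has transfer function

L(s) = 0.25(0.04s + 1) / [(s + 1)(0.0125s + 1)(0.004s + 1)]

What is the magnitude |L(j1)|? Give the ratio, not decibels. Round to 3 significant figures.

At ω = 1 rad/s:
zero (1 + j1·0.04) = 1 + j0.04 → |·| ≈ 1.0008, ∠ ≈ 2.29°
pole (1 + j1·1) = 1 + j1 → |·| ≈ 1.4142, ∠ ≈ 45.00°
pole (1 + j1·0.0125) = 1 + j0.0125 → |·| ≈ 1.0001, ∠ ≈ 0.72°
pole (1 + j1·0.004) = 1 + j0.004 → |·| ≈ 1, ∠ ≈ 0.23°
|L| = 0.25 · 1.0008 / (1.4142 · 1.0001 · 1) ≈ 0.1769

0.177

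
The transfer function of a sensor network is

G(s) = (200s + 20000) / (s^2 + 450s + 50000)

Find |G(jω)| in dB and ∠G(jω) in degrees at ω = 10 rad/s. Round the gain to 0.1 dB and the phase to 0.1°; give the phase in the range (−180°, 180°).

-7.9 dB, 0.6°

Substitute s = j10:
Numerator: 200(j10) + 20000 = 20000 + j2000
Denominator: (j10)^2 + 450(j10) + 50000 = 49900 + j4500
|N| = √(20000² + 2000²) ≈ 20100, ∠N ≈ 5.71°
|D| = √(49900² + 4500²) ≈ 50102, ∠D ≈ 5.15°
|G| = 20100 / 50102 ≈ 0.40118
Gain = 20 log₁₀(0.40118) ≈ -7.93 dB
∠G = 5.71° − 5.15° = 0.56°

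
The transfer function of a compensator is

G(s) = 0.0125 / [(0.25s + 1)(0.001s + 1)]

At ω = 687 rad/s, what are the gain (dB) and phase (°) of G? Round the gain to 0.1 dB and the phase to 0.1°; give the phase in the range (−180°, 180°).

-84.4 dB, -124.2°

At ω = 687 rad/s:
pole (1 + j687·0.25) = 1 + j171.75 → |·| ≈ 171.75, ∠ ≈ 89.67°
pole (1 + j687·0.001) = 1 + j0.687 → |·| ≈ 1.2132, ∠ ≈ 34.49°
|G| = 0.0125 · 1 / (171.75 · 1.2132) ≈ 5.999e-05
Gain = 20 log₁₀(5.999e-05) ≈ -84.44 dB
∠G = (0°) − (89.67° + 34.49°) = -124.16°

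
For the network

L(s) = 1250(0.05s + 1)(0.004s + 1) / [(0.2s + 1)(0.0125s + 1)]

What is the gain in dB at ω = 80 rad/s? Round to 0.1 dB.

47.6 dB

At ω = 80 rad/s:
zero (1 + j80·0.05) = 1 + j4 → |·| ≈ 4.1231, ∠ ≈ 75.96°
zero (1 + j80·0.004) = 1 + j0.32 → |·| ≈ 1.05, ∠ ≈ 17.74°
pole (1 + j80·0.2) = 1 + j16 → |·| ≈ 16.031, ∠ ≈ 86.42°
pole (1 + j80·0.0125) = 1 + j1 → |·| ≈ 1.4142, ∠ ≈ 45.00°
|L| = 1250 · 4.1231 · 1.05 / (16.031 · 1.4142) ≈ 238.7
Gain = 20 log₁₀(238.7) ≈ 47.56 dB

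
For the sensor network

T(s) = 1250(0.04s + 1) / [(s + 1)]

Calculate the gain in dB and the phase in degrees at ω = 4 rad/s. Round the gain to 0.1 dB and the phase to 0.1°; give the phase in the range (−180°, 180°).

49.7 dB, -66.9°

At ω = 4 rad/s:
zero (1 + j4·0.04) = 1 + j0.16 → |·| ≈ 1.0127, ∠ ≈ 9.09°
pole (1 + j4·1) = 1 + j4 → |·| ≈ 4.1231, ∠ ≈ 75.96°
|T| = 1250 · 1.0127 / (4.1231) ≈ 307.02
Gain = 20 log₁₀(307.02) ≈ 49.74 dB
∠T = (9.09°) − (75.96°) = -66.87°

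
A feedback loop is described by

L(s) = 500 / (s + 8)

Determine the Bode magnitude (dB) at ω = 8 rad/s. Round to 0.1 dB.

Substitute s = j8:
Numerator: 500 = 500 + j0
Denominator: (j8) + 8 = 8 + j8
|N| = √(500² + 0²) ≈ 500, ∠N ≈ 0.00°
|D| = √(8² + 8²) ≈ 11.314, ∠D ≈ 45.00°
|L| = 500 / 11.314 ≈ 44.193
Gain = 20 log₁₀(44.193) ≈ 32.91 dB

32.9 dB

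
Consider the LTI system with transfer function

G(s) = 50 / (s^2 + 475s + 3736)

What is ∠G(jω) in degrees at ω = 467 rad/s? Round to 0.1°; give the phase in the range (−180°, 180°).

-134.0°

Substitute s = j467:
Numerator: 50 = 50 + j0
Denominator: (j467)^2 + 475(j467) + 3736 = -214353 + j221825
|N| = √(50² + 0²) ≈ 50, ∠N ≈ 0.00°
|D| = √(214353² + 221825²) ≈ 3.0847e+05, ∠D ≈ 134.02°
∠G = 0.00° − 134.02° = -134.02°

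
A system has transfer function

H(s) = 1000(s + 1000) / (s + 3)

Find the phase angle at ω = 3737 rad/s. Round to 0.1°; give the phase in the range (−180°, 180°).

At s = jω = j3737:
zero (s+1000): 1000 + j3737 → |·| = √(1000²+3737²) = √14965169 ≈ 3868.5, ∠ = arctan(3737/1000) ≈ 75.02°
pole (s+3): 3 + j3737 → |·| = √(3²+3737²) = √13965178 ≈ 3737, ∠ = arctan(3737/3) ≈ 89.95°
∠H = 75.02° − 89.95° = -14.93°

-14.9°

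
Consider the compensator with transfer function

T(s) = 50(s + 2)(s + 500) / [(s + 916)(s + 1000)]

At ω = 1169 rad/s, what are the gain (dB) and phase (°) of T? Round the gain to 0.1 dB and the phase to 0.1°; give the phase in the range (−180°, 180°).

30.2 dB, 55.4°

At s = jω = j1169:
zero (s+2): 2 + j1169 → |·| = √(2²+1169²) = √1366565 ≈ 1169, ∠ = arctan(1169/2) ≈ 89.90°
zero (s+500): 500 + j1169 → |·| = √(500²+1169²) = √1616561 ≈ 1271.4, ∠ = arctan(1169/500) ≈ 66.84°
pole (s+916): 916 + j1169 → |·| = √(916²+1169²) = √2205617 ≈ 1485.1, ∠ = arctan(1169/916) ≈ 51.92°
pole (s+1000): 1000 + j1169 → |·| = √(1000²+1169²) = √2366561 ≈ 1538.4, ∠ = arctan(1169/1000) ≈ 49.46°
|T| = 50 · 1.4863e+06 / 2.2847e+06 ≈ 32.527
Gain = 20 log₁₀(32.527) ≈ 30.24 dB
∠T = 156.74° − 101.38° = 55.36°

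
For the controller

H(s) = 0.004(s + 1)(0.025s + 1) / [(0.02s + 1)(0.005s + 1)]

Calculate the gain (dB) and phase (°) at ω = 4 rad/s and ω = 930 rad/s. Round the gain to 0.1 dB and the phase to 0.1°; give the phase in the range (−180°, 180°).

ω = 4: -35.6 dB, 76.0°; ω = 930: -0.2 dB, 12.7°

At ω = 4 rad/s:
zero (1 + j4·1) = 1 + j4 → |·| ≈ 4.1231, ∠ ≈ 75.96°
zero (1 + j4·0.025) = 1 + j0.1 → |·| ≈ 1.005, ∠ ≈ 5.71°
pole (1 + j4·0.02) = 1 + j0.08 → |·| ≈ 1.0032, ∠ ≈ 4.57°
pole (1 + j4·0.005) = 1 + j0.02 → |·| ≈ 1.0002, ∠ ≈ 1.15°
|H| = 0.004 · 4.1231 · 1.005 / (1.0032 · 1.0002) ≈ 0.016519
Gain = 20 log₁₀(0.016519) ≈ -35.64 dB
∠H = (75.96° + 5.71°) − (4.57° + 1.15°) = 75.95°

At ω = 930 rad/s:
zero (1 + j930·1) = 1 + j930 → |·| ≈ 930, ∠ ≈ 89.94°
zero (1 + j930·0.025) = 1 + j23.25 → |·| ≈ 23.271, ∠ ≈ 87.54°
pole (1 + j930·0.02) = 1 + j18.6 → |·| ≈ 18.627, ∠ ≈ 86.92°
pole (1 + j930·0.005) = 1 + j4.65 → |·| ≈ 4.7563, ∠ ≈ 77.86°
|H| = 0.004 · 930 · 23.271 / (18.627 · 4.7563) ≈ 0.97712
Gain = 20 log₁₀(0.97712) ≈ -0.20 dB
∠H = (89.94° + 87.54°) − (86.92° + 77.86°) = 12.70°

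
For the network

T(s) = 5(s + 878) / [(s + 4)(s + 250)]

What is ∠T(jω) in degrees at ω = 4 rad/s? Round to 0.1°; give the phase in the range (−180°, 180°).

-45.7°

At s = jω = j4:
zero (s+878): 878 + j4 → |·| = √(878²+4²) = √770900 ≈ 878.01, ∠ = arctan(4/878) ≈ 0.26°
pole (s+4): 4 + j4 → |·| = √(4²+4²) = √32 ≈ 5.6569, ∠ = arctan(4/4) ≈ 45.00°
pole (s+250): 250 + j4 → |·| = √(250²+4²) = √62516 ≈ 250.03, ∠ = arctan(4/250) ≈ 0.92°
∠T = 0.26° − 45.92° = -45.66°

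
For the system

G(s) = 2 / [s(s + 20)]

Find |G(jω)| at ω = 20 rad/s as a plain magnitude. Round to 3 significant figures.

0.00354

At s = jω = j20:
pole (s+20): 20 + j20 → |·| = √(20²+20²) = √800 ≈ 28.284, ∠ = arctan(20/20) ≈ 45.00°
pole at origin: |s| = 20, ∠ = 90.00° (in denominator)
|G| = 2 / 565.68 ≈ 0.0035356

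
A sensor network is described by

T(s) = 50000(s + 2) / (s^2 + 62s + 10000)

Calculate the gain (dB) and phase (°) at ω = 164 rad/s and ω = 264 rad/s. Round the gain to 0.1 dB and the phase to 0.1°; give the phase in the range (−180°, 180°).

At s = jω = j164:
zero (s+2): 2 + j164 → |·| = √(2²+164²) = √26900 ≈ 164.01, ∠ = arctan(164/2) ≈ 89.30°
quadratic: (j164)² + 62·j164 + 10000 = -16896 + j10168 → |·| ≈ 19720, ∠ ≈ 148.96°
|T| = 50000 · 164.01 / 19720 ≈ 415.85
Gain = 20 log₁₀(415.85) ≈ 52.38 dB
∠T = 89.30° − 148.96° = -59.66°

At s = jω = j264:
zero (s+2): 2 + j264 → |·| = √(2²+264²) = √69700 ≈ 264.01, ∠ = arctan(264/2) ≈ 89.57°
quadratic: (j264)² + 62·j264 + 10000 = -59696 + j16368 → |·| ≈ 61899, ∠ ≈ 164.67°
|T| = 50000 · 264.01 / 61899 ≈ 213.26
Gain = 20 log₁₀(213.26) ≈ 46.58 dB
∠T = 89.57° − 164.67° = -75.10°

ω = 164: 52.4 dB, -59.7°; ω = 264: 46.6 dB, -75.1°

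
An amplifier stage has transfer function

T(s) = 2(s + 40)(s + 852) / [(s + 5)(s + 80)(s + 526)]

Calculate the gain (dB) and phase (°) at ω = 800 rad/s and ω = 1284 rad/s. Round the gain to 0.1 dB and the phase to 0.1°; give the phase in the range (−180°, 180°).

At s = jω = j800:
zero (s+40): 40 + j800 → |·| = √(40²+800²) = √641600 ≈ 801, ∠ = arctan(800/40) ≈ 87.14°
zero (s+852): 852 + j800 → |·| = √(852²+800²) = √1365904 ≈ 1168.7, ∠ = arctan(800/852) ≈ 43.20°
pole (s+5): 5 + j800 → |·| = √(5²+800²) = √640025 ≈ 800.02, ∠ = arctan(800/5) ≈ 89.64°
pole (s+80): 80 + j800 → |·| = √(80²+800²) = √646400 ≈ 803.99, ∠ = arctan(800/80) ≈ 84.29°
pole (s+526): 526 + j800 → |·| = √(526²+800²) = √916676 ≈ 957.43, ∠ = arctan(800/526) ≈ 56.68°
|T| = 2 · 9.3613e+05 / 6.1583e+08 ≈ 0.0030402
Gain = 20 log₁₀(0.0030402) ≈ -50.34 dB
∠T = 130.34° − 230.61° = -100.27°

At s = jω = j1284:
zero (s+40): 40 + j1284 → |·| = √(40²+1284²) = √1650256 ≈ 1284.6, ∠ = arctan(1284/40) ≈ 88.22°
zero (s+852): 852 + j1284 → |·| = √(852²+1284²) = √2374560 ≈ 1541, ∠ = arctan(1284/852) ≈ 56.43°
pole (s+5): 5 + j1284 → |·| = √(5²+1284²) = √1648681 ≈ 1284, ∠ = arctan(1284/5) ≈ 89.78°
pole (s+80): 80 + j1284 → |·| = √(80²+1284²) = √1655056 ≈ 1286.5, ∠ = arctan(1284/80) ≈ 86.43°
pole (s+526): 526 + j1284 → |·| = √(526²+1284²) = √1925332 ≈ 1387.6, ∠ = arctan(1284/526) ≈ 67.72°
|T| = 2 · 1.9796e+06 / 2.2921e+09 ≈ 0.0017273
Gain = 20 log₁₀(0.0017273) ≈ -55.25 dB
∠T = 144.65° − 243.93° = -99.28°

ω = 800: -50.3 dB, -100.3°; ω = 1284: -55.3 dB, -99.3°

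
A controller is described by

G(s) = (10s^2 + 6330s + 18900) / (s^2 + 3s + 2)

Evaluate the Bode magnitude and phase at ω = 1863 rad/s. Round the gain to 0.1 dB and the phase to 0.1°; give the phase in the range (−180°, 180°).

Substitute s = j1863:
Numerator: 10(j1863)^2 + 6330(j1863) + 18900 = -34688790 + j11792790
Denominator: (j1863)^2 + 3(j1863) + 2 = -3470767 + j5589
|N| = √(34688790² + 11792790²) ≈ 3.6639e+07, ∠N ≈ 161.22°
|D| = √(3470767² + 5589²) ≈ 3.4708e+06, ∠D ≈ 179.91°
|G| = 3.6639e+07 / 3.4708e+06 ≈ 10.556
Gain = 20 log₁₀(10.556) ≈ 20.47 dB
∠G = 161.22° − 179.91° = -18.69°

20.5 dB, -18.7°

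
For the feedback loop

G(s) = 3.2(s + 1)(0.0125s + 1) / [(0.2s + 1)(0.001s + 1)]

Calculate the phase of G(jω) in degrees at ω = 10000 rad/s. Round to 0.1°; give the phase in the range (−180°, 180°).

At ω = 10000 rad/s:
zero (1 + j10000·1) = 1 + j10000 → |·| ≈ 10000, ∠ ≈ 89.99°
zero (1 + j10000·0.0125) = 1 + j125 → |·| ≈ 125, ∠ ≈ 89.54°
pole (1 + j10000·0.2) = 1 + j2000 → |·| ≈ 2000, ∠ ≈ 89.97°
pole (1 + j10000·0.001) = 1 + j10 → |·| ≈ 10.05, ∠ ≈ 84.29°
∠G = (89.99° + 89.54°) − (89.97° + 84.29°) = 5.27°

5.3°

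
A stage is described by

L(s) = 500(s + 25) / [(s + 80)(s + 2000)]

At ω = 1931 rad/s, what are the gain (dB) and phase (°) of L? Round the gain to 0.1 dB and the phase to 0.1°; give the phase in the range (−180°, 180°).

At s = jω = j1931:
zero (s+25): 25 + j1931 → |·| = √(25²+1931²) = √3729386 ≈ 1931.2, ∠ = arctan(1931/25) ≈ 89.26°
pole (s+80): 80 + j1931 → |·| = √(80²+1931²) = √3735161 ≈ 1932.7, ∠ = arctan(1931/80) ≈ 87.63°
pole (s+2000): 2000 + j1931 → |·| = √(2000²+1931²) = √7728761 ≈ 2780.1, ∠ = arctan(1931/2000) ≈ 43.99°
|L| = 500 · 1931.2 / 5.3731e+06 ≈ 0.17971
Gain = 20 log₁₀(0.17971) ≈ -14.91 dB
∠L = 89.26° − 131.62° = -42.36°

-14.9 dB, -42.4°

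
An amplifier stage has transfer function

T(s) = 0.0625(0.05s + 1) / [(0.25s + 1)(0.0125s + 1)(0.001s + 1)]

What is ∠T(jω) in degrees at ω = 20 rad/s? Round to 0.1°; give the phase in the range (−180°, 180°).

-48.9°

At ω = 20 rad/s:
zero (1 + j20·0.05) = 1 + j1 → |·| ≈ 1.4142, ∠ ≈ 45.00°
pole (1 + j20·0.25) = 1 + j5 → |·| ≈ 5.099, ∠ ≈ 78.69°
pole (1 + j20·0.0125) = 1 + j0.25 → |·| ≈ 1.0308, ∠ ≈ 14.04°
pole (1 + j20·0.001) = 1 + j0.02 → |·| ≈ 1.0002, ∠ ≈ 1.15°
∠T = (45.00°) − (78.69° + 14.04° + 1.15°) = -48.88°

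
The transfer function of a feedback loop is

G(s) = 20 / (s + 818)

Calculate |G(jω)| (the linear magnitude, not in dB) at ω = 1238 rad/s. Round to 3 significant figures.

At s = jω = j1238:
pole (s+818): 818 + j1238 → |·| = √(818²+1238²) = √2201768 ≈ 1483.8, ∠ = arctan(1238/818) ≈ 56.55°
|G| = 20 / 1483.8 ≈ 0.013479

0.0135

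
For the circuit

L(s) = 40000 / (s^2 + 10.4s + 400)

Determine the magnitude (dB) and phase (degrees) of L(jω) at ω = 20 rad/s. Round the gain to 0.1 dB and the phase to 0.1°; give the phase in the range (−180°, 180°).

At s = jω = j20:
quadratic: (j20)² + 10.4·j20 + 400 = 0 + j208 → |·| ≈ 208, ∠ ≈ 90.00°
|L| = 40000 / 208 ≈ 192.31
Gain = 20 log₁₀(192.31) ≈ 45.68 dB
∠L = 0.00° − 90.00° = -90.00°

45.7 dB, -90.0°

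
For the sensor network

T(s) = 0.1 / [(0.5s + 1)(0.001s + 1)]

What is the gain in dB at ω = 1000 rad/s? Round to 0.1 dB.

-77.0 dB

At ω = 1000 rad/s:
pole (1 + j1000·0.5) = 1 + j500 → |·| ≈ 500, ∠ ≈ 89.89°
pole (1 + j1000·0.001) = 1 + j1 → |·| ≈ 1.4142, ∠ ≈ 45.00°
|T| = 0.1 · 1 / (500 · 1.4142) ≈ 0.00014142
Gain = 20 log₁₀(0.00014142) ≈ -76.99 dB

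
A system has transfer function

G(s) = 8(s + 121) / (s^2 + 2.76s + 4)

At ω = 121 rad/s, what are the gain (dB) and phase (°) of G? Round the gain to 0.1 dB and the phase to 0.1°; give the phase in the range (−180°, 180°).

At s = jω = j121:
zero (s+121): 121 + j121 → |·| = √(121²+121²) = √29282 ≈ 171.12, ∠ = arctan(121/121) ≈ 45.00°
quadratic: (j121)² + 2.76·j121 + 4 = -14637 + j333.96 → |·| ≈ 14641, ∠ ≈ 178.69°
|G| = 8 · 171.12 / 14641 ≈ 0.093502
Gain = 20 log₁₀(0.093502) ≈ -20.58 dB
∠G = 45.00° − 178.69° = -133.69°

-20.6 dB, -133.7°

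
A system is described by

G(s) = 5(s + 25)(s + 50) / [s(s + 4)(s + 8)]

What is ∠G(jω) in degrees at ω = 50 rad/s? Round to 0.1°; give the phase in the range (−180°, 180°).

At s = jω = j50:
zero (s+25): 25 + j50 → |·| = √(25²+50²) = √3125 ≈ 55.902, ∠ = arctan(50/25) ≈ 63.43°
zero (s+50): 50 + j50 → |·| = √(50²+50²) = √5000 ≈ 70.711, ∠ = arctan(50/50) ≈ 45.00°
pole (s+4): 4 + j50 → |·| = √(4²+50²) = √2516 ≈ 50.16, ∠ = arctan(50/4) ≈ 85.43°
pole (s+8): 8 + j50 → |·| = √(8²+50²) = √2564 ≈ 50.636, ∠ = arctan(50/8) ≈ 80.91°
pole at origin: |s| = 50, ∠ = 90.00° (in denominator)
∠G = 108.43° − 256.34° = -147.91°

-147.9°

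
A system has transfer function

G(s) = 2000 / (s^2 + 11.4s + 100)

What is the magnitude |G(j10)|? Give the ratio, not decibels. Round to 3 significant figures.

17.5

At s = jω = j10:
quadratic: (j10)² + 11.4·j10 + 100 = 0 + j114 → |·| ≈ 114, ∠ ≈ 90.00°
|G| = 2000 / 114 ≈ 17.544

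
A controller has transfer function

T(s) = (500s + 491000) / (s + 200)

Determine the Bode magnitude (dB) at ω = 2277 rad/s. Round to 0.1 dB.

54.7 dB

Substitute s = j2277:
Numerator: 500(j2277) + 491000 = 491000 + j1138500
Denominator: (j2277) + 200 = 200 + j2277
|N| = √(491000² + 1138500²) ≈ 1.2399e+06, ∠N ≈ 66.67°
|D| = √(200² + 2277²) ≈ 2285.8, ∠D ≈ 84.98°
|T| = 1.2399e+06 / 2285.8 ≈ 542.44
Gain = 20 log₁₀(542.44) ≈ 54.69 dB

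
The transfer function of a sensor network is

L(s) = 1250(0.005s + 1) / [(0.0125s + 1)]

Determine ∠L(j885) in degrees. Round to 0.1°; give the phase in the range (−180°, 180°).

-7.6°

At ω = 885 rad/s:
zero (1 + j885·0.005) = 1 + j4.425 → |·| ≈ 4.5366, ∠ ≈ 77.27°
pole (1 + j885·0.0125) = 1 + j11.0625 → |·| ≈ 11.108, ∠ ≈ 84.83°
∠L = (77.27°) − (84.83°) = -7.56°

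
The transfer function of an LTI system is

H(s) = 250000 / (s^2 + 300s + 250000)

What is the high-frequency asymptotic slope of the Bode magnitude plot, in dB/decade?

Each pole contributes −20 dB/decade at high frequency; each zero contributes +20 dB/decade.
Net: 0 zero(s) − 2 pole(s) → -40 dB/decade.

-40 dB/decade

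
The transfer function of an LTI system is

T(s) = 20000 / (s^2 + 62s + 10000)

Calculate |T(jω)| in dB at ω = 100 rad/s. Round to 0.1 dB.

10.2 dB

At s = jω = j100:
quadratic: (j100)² + 62·j100 + 10000 = 0 + j6200 → |·| ≈ 6200, ∠ ≈ 90.00°
|T| = 20000 / 6200 ≈ 3.2258
Gain = 20 log₁₀(3.2258) ≈ 10.17 dB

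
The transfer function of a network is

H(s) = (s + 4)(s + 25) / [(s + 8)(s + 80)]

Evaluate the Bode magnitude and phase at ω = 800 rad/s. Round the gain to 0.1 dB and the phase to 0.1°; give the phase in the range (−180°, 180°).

-0.0 dB, 4.2°

At s = jω = j800:
zero (s+4): 4 + j800 → |·| = √(4²+800²) = √640016 ≈ 800.01, ∠ = arctan(800/4) ≈ 89.71°
zero (s+25): 25 + j800 → |·| = √(25²+800²) = √640625 ≈ 800.39, ∠ = arctan(800/25) ≈ 88.21°
pole (s+8): 8 + j800 → |·| = √(8²+800²) = √640064 ≈ 800.04, ∠ = arctan(800/8) ≈ 89.43°
pole (s+80): 80 + j800 → |·| = √(80²+800²) = √646400 ≈ 803.99, ∠ = arctan(800/80) ≈ 84.29°
|H| = 1 · 6.4032e+05 / 6.4322e+05 ≈ 0.99549
Gain = 20 log₁₀(0.99549) ≈ -0.04 dB
∠H = 177.92° − 173.72° = 4.20°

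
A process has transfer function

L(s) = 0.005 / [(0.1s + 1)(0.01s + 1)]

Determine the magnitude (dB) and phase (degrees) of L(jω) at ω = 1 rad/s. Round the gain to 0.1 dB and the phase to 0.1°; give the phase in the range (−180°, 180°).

-46.1 dB, -6.3°

At ω = 1 rad/s:
pole (1 + j1·0.1) = 1 + j0.1 → |·| ≈ 1.005, ∠ ≈ 5.71°
pole (1 + j1·0.01) = 1 + j0.01 → |·| ≈ 1, ∠ ≈ 0.57°
|L| = 0.005 · 1 / (1.005 · 1) ≈ 0.0049751
Gain = 20 log₁₀(0.0049751) ≈ -46.06 dB
∠L = (0°) − (5.71° + 0.57°) = -6.28°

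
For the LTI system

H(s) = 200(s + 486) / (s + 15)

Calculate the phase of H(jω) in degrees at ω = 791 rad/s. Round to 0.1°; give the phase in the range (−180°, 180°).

-30.5°

At s = jω = j791:
zero (s+486): 486 + j791 → |·| = √(486²+791²) = √861877 ≈ 928.37, ∠ = arctan(791/486) ≈ 58.43°
pole (s+15): 15 + j791 → |·| = √(15²+791²) = √625906 ≈ 791.14, ∠ = arctan(791/15) ≈ 88.91°
∠H = 58.43° − 88.91° = -30.48°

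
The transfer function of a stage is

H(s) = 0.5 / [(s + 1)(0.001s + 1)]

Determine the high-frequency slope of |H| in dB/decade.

-40 dB/decade

Each pole contributes −20 dB/decade at high frequency; each zero contributes +20 dB/decade.
Net: 0 zero(s) − 2 pole(s) → -40 dB/decade.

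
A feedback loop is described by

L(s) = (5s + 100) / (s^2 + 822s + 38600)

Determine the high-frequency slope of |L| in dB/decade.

-20 dB/decade

Each pole contributes −20 dB/decade at high frequency; each zero contributes +20 dB/decade.
Net: 1 zero(s) − 2 pole(s) → -20 dB/decade.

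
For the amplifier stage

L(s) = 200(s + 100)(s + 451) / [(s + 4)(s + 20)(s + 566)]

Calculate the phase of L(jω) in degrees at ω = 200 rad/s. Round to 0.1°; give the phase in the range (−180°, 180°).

At s = jω = j200:
zero (s+100): 100 + j200 → |·| = √(100²+200²) = √50000 ≈ 223.61, ∠ = arctan(200/100) ≈ 63.43°
zero (s+451): 451 + j200 → |·| = √(451²+200²) = √243401 ≈ 493.36, ∠ = arctan(200/451) ≈ 23.92°
pole (s+4): 4 + j200 → |·| = √(4²+200²) = √40016 ≈ 200.04, ∠ = arctan(200/4) ≈ 88.85°
pole (s+20): 20 + j200 → |·| = √(20²+200²) = √40400 ≈ 201, ∠ = arctan(200/20) ≈ 84.29°
pole (s+566): 566 + j200 → |·| = √(566²+200²) = √360356 ≈ 600.3, ∠ = arctan(200/566) ≈ 19.46°
∠L = 87.35° − 192.60° = -105.25°

-105.3°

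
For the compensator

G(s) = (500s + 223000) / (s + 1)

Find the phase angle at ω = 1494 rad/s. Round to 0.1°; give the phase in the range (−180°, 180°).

-16.6°

Substitute s = j1494:
Numerator: 500(j1494) + 223000 = 223000 + j747000
Denominator: (j1494) + 1 = 1 + j1494
|N| = √(223000² + 747000²) ≈ 7.7958e+05, ∠N ≈ 73.38°
|D| = √(1² + 1494²) ≈ 1494, ∠D ≈ 89.96°
∠G = 73.38° − 89.96° = -16.58°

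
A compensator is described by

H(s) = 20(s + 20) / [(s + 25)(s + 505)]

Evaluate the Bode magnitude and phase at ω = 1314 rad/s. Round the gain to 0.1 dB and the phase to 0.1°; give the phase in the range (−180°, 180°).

-37.0 dB, -68.8°

At s = jω = j1314:
zero (s+20): 20 + j1314 → |·| = √(20²+1314²) = √1726996 ≈ 1314.2, ∠ = arctan(1314/20) ≈ 89.13°
pole (s+25): 25 + j1314 → |·| = √(25²+1314²) = √1727221 ≈ 1314.2, ∠ = arctan(1314/25) ≈ 88.91°
pole (s+505): 505 + j1314 → |·| = √(505²+1314²) = √1981621 ≈ 1407.7, ∠ = arctan(1314/505) ≈ 68.98°
|H| = 20 · 1314.2 / 1.85e+06 ≈ 0.014208
Gain = 20 log₁₀(0.014208) ≈ -36.95 dB
∠H = 89.13° − 157.89° = -68.76°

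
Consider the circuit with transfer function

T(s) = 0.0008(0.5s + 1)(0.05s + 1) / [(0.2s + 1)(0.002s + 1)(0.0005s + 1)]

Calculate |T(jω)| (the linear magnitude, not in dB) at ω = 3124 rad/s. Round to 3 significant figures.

0.0266

At ω = 3124 rad/s:
zero (1 + j3124·0.5) = 1 + j1562 → |·| ≈ 1562, ∠ ≈ 89.96°
zero (1 + j3124·0.05) = 1 + j156.2 → |·| ≈ 156.2, ∠ ≈ 89.63°
pole (1 + j3124·0.2) = 1 + j624.8 → |·| ≈ 624.8, ∠ ≈ 89.91°
pole (1 + j3124·0.002) = 1 + j6.248 → |·| ≈ 6.3275, ∠ ≈ 80.91°
pole (1 + j3124·0.0005) = 1 + j1.562 → |·| ≈ 1.8547, ∠ ≈ 57.37°
|T| = 0.0008 · 1562 · 156.2 / (624.8 · 6.3275 · 1.8547) ≈ 0.02662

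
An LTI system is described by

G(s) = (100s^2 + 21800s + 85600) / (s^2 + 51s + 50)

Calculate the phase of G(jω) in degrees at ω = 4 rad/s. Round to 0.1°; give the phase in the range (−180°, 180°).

Substitute s = j4:
Numerator: 100(j4)^2 + 21800(j4) + 85600 = 84000 + j87200
Denominator: (j4)^2 + 51(j4) + 50 = 34 + j204
|N| = √(84000² + 87200²) ≈ 1.2108e+05, ∠N ≈ 46.07°
|D| = √(34² + 204²) ≈ 206.81, ∠D ≈ 80.54°
∠G = 46.07° − 80.54° = -34.47°

-34.5°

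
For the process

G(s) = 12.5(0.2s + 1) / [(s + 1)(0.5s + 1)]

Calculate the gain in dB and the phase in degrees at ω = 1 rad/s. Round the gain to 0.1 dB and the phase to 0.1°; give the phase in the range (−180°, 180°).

At ω = 1 rad/s:
zero (1 + j1·0.2) = 1 + j0.2 → |·| ≈ 1.0198, ∠ ≈ 11.31°
pole (1 + j1·1) = 1 + j1 → |·| ≈ 1.4142, ∠ ≈ 45.00°
pole (1 + j1·0.5) = 1 + j0.5 → |·| ≈ 1.118, ∠ ≈ 26.57°
|G| = 12.5 · 1.0198 / (1.4142 · 1.118) ≈ 8.0625
Gain = 20 log₁₀(8.0625) ≈ 18.13 dB
∠G = (11.31°) − (45.00° + 26.57°) = -60.26°

18.1 dB, -60.3°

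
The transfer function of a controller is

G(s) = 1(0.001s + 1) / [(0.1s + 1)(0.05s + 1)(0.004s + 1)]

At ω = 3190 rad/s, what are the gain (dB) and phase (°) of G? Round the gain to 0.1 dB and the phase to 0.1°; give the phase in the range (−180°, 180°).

At ω = 3190 rad/s:
zero (1 + j3190·0.001) = 1 + j3.19 → |·| ≈ 3.3431, ∠ ≈ 72.59°
pole (1 + j3190·0.1) = 1 + j319 → |·| ≈ 319, ∠ ≈ 89.82°
pole (1 + j3190·0.05) = 1 + j159.5 → |·| ≈ 159.5, ∠ ≈ 89.64°
pole (1 + j3190·0.004) = 1 + j12.76 → |·| ≈ 12.799, ∠ ≈ 85.52°
|G| = 1 · 3.3431 / (319 · 159.5 · 12.799) ≈ 5.1336e-06
Gain = 20 log₁₀(5.1336e-06) ≈ -105.79 dB
∠G = (72.59°) − (89.82° + 89.64° + 85.52°) = -192.39° ≡ 167.61° (principal value)

-105.8 dB, 167.6°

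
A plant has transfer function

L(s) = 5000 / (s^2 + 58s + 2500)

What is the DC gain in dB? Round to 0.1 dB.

L(0) = 5000 / 2500 = 2
20 log₁₀(2) ≈ 6.02 dB

6.0 dB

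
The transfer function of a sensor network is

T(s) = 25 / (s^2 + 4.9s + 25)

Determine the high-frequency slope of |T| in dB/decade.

Each pole contributes −20 dB/decade at high frequency; each zero contributes +20 dB/decade.
Net: 0 zero(s) − 2 pole(s) → -40 dB/decade.

-40 dB/decade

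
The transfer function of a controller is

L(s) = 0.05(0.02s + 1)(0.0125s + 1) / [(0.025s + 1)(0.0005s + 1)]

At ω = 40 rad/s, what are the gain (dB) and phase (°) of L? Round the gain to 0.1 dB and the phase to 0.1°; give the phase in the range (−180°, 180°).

-25.9 dB, 19.1°

At ω = 40 rad/s:
zero (1 + j40·0.02) = 1 + j0.8 → |·| ≈ 1.2806, ∠ ≈ 38.66°
zero (1 + j40·0.0125) = 1 + j0.5 → |·| ≈ 1.118, ∠ ≈ 26.57°
pole (1 + j40·0.025) = 1 + j1 → |·| ≈ 1.4142, ∠ ≈ 45.00°
pole (1 + j40·0.0005) = 1 + j0.02 → |·| ≈ 1.0002, ∠ ≈ 1.15°
|L| = 0.05 · 1.2806 · 1.118 / (1.4142 · 1.0002) ≈ 0.050609
Gain = 20 log₁₀(0.050609) ≈ -25.92 dB
∠L = (38.66° + 26.57°) − (45.00° + 1.15°) = 19.08°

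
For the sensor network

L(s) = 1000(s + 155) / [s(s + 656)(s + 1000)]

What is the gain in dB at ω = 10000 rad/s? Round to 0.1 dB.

At s = jω = j10000:
zero (s+155): 155 + j10000 → |·| = √(155²+10000²) = √100024025 ≈ 10001, ∠ = arctan(10000/155) ≈ 89.11°
pole (s+656): 656 + j10000 → |·| = √(656²+10000²) = √100430336 ≈ 10021, ∠ = arctan(10000/656) ≈ 86.25°
pole (s+1000): 1000 + j10000 → |·| = √(1000²+10000²) = √101000000 ≈ 10050, ∠ = arctan(10000/1000) ≈ 84.29°
pole at origin: |s| = 10000, ∠ = 90.00° (in denominator)
|L| = 1000 · 10001 / 1.0071e+12 ≈ 9.9305e-06
Gain = 20 log₁₀(9.9305e-06) ≈ -100.06 dB

-100.1 dB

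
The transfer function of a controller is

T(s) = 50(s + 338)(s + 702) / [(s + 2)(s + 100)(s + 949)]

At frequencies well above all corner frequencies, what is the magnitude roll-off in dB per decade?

Each pole contributes −20 dB/decade at high frequency; each zero contributes +20 dB/decade.
Net: 2 zero(s) − 3 pole(s) → -20 dB/decade.

-20 dB/decade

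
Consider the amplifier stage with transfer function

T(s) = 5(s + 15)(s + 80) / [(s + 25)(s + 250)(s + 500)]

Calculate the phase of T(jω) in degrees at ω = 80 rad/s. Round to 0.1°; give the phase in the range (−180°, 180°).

24.9°

At s = jω = j80:
zero (s+15): 15 + j80 → |·| = √(15²+80²) = √6625 ≈ 81.394, ∠ = arctan(80/15) ≈ 79.38°
zero (s+80): 80 + j80 → |·| = √(80²+80²) = √12800 ≈ 113.14, ∠ = arctan(80/80) ≈ 45.00°
pole (s+25): 25 + j80 → |·| = √(25²+80²) = √7025 ≈ 83.815, ∠ = arctan(80/25) ≈ 72.65°
pole (s+250): 250 + j80 → |·| = √(250²+80²) = √68900 ≈ 262.49, ∠ = arctan(80/250) ≈ 17.74°
pole (s+500): 500 + j80 → |·| = √(500²+80²) = √256400 ≈ 506.36, ∠ = arctan(80/500) ≈ 9.09°
∠T = 124.38° − 99.48° = 24.90°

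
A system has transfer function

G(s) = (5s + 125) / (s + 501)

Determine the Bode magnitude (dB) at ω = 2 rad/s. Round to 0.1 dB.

-12.0 dB

Substitute s = j2:
Numerator: 5(j2) + 125 = 125 + j10
Denominator: (j2) + 501 = 501 + j2
|N| = √(125² + 10²) ≈ 125.4, ∠N ≈ 4.57°
|D| = √(501² + 2²) ≈ 501, ∠D ≈ 0.23°
|G| = 125.4 / 501 ≈ 0.2503
Gain = 20 log₁₀(0.2503) ≈ -12.03 dB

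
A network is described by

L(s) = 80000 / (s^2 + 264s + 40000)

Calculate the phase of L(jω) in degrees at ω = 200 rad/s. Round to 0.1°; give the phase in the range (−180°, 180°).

-90.0°

At s = jω = j200:
quadratic: (j200)² + 264·j200 + 40000 = 0 + j52800 → |·| ≈ 52800, ∠ ≈ 90.00°
∠L = 0.00° − 90.00° = -90.00°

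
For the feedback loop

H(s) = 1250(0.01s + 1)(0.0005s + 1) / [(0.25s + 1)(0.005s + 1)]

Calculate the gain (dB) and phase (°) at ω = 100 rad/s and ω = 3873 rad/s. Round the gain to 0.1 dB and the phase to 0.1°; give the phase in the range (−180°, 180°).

ω = 100: 36.0 dB, -66.4°; ω = 3873: 15.0 dB, -25.8°

At ω = 100 rad/s:
zero (1 + j100·0.01) = 1 + j1 → |·| ≈ 1.4142, ∠ ≈ 45.00°
zero (1 + j100·0.0005) = 1 + j0.05 → |·| ≈ 1.0012, ∠ ≈ 2.86°
pole (1 + j100·0.25) = 1 + j25 → |·| ≈ 25.02, ∠ ≈ 87.71°
pole (1 + j100·0.005) = 1 + j0.5 → |·| ≈ 1.118, ∠ ≈ 26.57°
|H| = 1250 · 1.4142 · 1.0012 / (25.02 · 1.118) ≈ 63.272
Gain = 20 log₁₀(63.272) ≈ 36.02 dB
∠H = (45.00° + 2.86°) − (87.71° + 26.57°) = -66.42°

At ω = 3873 rad/s:
zero (1 + j3873·0.01) = 1 + j38.73 → |·| ≈ 38.743, ∠ ≈ 88.52°
zero (1 + j3873·0.0005) = 1 + j1.9365 → |·| ≈ 2.1795, ∠ ≈ 62.69°
pole (1 + j3873·0.25) = 1 + j968.25 → |·| ≈ 968.25, ∠ ≈ 89.94°
pole (1 + j3873·0.005) = 1 + j19.365 → |·| ≈ 19.391, ∠ ≈ 87.04°
|H| = 1250 · 38.743 · 2.1795 / (968.25 · 19.391) ≈ 5.6218
Gain = 20 log₁₀(5.6218) ≈ 15.00 dB
∠H = (88.52° + 62.69°) − (89.94° + 87.04°) = -25.77°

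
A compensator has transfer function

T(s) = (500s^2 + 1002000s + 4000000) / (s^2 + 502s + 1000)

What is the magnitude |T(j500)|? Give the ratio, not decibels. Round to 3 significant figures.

Substitute s = j500:
Numerator: 500(j500)^2 + 1002000(j500) + 4000000 = -121000000 + j501000000
Denominator: (j500)^2 + 502(j500) + 1000 = -249000 + j251000
|N| = √(121000000² + 501000000²) ≈ 5.154e+08, ∠N ≈ 103.58°
|D| = √(249000² + 251000²) ≈ 3.5356e+05, ∠D ≈ 134.77°
|T| = 5.154e+08 / 3.5356e+05 ≈ 1457.7

1.46e+03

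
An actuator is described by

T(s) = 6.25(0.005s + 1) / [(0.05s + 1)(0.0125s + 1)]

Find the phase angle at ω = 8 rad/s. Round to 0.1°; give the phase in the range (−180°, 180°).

-25.2°

At ω = 8 rad/s:
zero (1 + j8·0.005) = 1 + j0.04 → |·| ≈ 1.0008, ∠ ≈ 2.29°
pole (1 + j8·0.05) = 1 + j0.4 → |·| ≈ 1.077, ∠ ≈ 21.80°
pole (1 + j8·0.0125) = 1 + j0.1 → |·| ≈ 1.005, ∠ ≈ 5.71°
∠T = (2.29°) − (21.80° + 5.71°) = -25.22°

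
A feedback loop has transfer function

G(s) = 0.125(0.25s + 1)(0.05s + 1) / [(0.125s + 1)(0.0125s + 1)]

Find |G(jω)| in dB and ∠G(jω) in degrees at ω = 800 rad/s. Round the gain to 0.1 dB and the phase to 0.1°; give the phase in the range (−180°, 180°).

At ω = 800 rad/s:
zero (1 + j800·0.25) = 1 + j200 → |·| ≈ 200, ∠ ≈ 89.71°
zero (1 + j800·0.05) = 1 + j40 → |·| ≈ 40.012, ∠ ≈ 88.57°
pole (1 + j800·0.125) = 1 + j100 → |·| ≈ 100, ∠ ≈ 89.43°
pole (1 + j800·0.0125) = 1 + j10 → |·| ≈ 10.05, ∠ ≈ 84.29°
|G| = 0.125 · 200 · 40.012 / (100 · 10.05) ≈ 0.99532
Gain = 20 log₁₀(0.99532) ≈ -0.04 dB
∠G = (89.71° + 88.57°) − (89.43° + 84.29°) = 4.56°

-0.0 dB, 4.6°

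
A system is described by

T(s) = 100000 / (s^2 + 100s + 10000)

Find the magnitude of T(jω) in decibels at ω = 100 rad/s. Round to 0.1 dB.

At s = jω = j100:
quadratic: (j100)² + 100·j100 + 10000 = 0 + j10000 → |·| ≈ 10000, ∠ ≈ 90.00°
|T| = 100000 / 10000 ≈ 10
Gain = 20 log₁₀(10) ≈ 20.00 dB

20.0 dB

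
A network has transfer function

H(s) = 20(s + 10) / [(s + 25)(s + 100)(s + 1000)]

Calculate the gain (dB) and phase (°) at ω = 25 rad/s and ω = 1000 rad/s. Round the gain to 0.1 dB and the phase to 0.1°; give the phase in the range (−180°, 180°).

ω = 25: -76.6 dB, 7.7°; ω = 1000: -97.0 dB, -128.4°

At s = jω = j25:
zero (s+10): 10 + j25 → |·| = √(10²+25²) = √725 ≈ 26.926, ∠ = arctan(25/10) ≈ 68.20°
pole (s+25): 25 + j25 → |·| = √(25²+25²) = √1250 ≈ 35.355, ∠ = arctan(25/25) ≈ 45.00°
pole (s+100): 100 + j25 → |·| = √(100²+25²) = √10625 ≈ 103.08, ∠ = arctan(25/100) ≈ 14.04°
pole (s+1000): 1000 + j25 → |·| = √(1000²+25²) = √1000625 ≈ 1000.3, ∠ = arctan(25/1000) ≈ 1.43°
|H| = 20 · 26.926 / 3.6455e+06 ≈ 0.00014772
Gain = 20 log₁₀(0.00014772) ≈ -76.61 dB
∠H = 68.20° − 60.47° = 7.73°

At s = jω = j1000:
zero (s+10): 10 + j1000 → |·| = √(10²+1000²) = √1000100 ≈ 1000, ∠ = arctan(1000/10) ≈ 89.43°
pole (s+25): 25 + j1000 → |·| = √(25²+1000²) = √1000625 ≈ 1000.3, ∠ = arctan(1000/25) ≈ 88.57°
pole (s+100): 100 + j1000 → |·| = √(100²+1000²) = √1010000 ≈ 1005, ∠ = arctan(1000/100) ≈ 84.29°
pole (s+1000): 1000 + j1000 → |·| = √(1000²+1000²) = √2000000 ≈ 1414.2, ∠ = arctan(1000/1000) ≈ 45.00°
|H| = 20 · 1000 / 1.4217e+09 ≈ 1.4068e-05
Gain = 20 log₁₀(1.4068e-05) ≈ -97.04 dB
∠H = 89.43° − 217.86° = -128.43°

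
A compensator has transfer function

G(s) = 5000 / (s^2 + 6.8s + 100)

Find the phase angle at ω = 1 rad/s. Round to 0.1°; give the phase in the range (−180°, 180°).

-3.9°

At s = jω = j1:
quadratic: (j1)² + 6.8·j1 + 100 = 99 + j6.8 → |·| ≈ 99.233, ∠ ≈ 3.93°
∠G = 0.00° − 3.93° = -3.93°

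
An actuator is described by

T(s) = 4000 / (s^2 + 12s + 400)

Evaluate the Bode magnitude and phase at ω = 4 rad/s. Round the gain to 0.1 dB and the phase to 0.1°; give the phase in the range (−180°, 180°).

20.3 dB, -7.1°

At s = jω = j4:
quadratic: (j4)² + 12·j4 + 400 = 384 + j48 → |·| ≈ 386.99, ∠ ≈ 7.13°
|T| = 4000 / 386.99 ≈ 10.336
Gain = 20 log₁₀(10.336) ≈ 20.29 dB
∠T = 0.00° − 7.13° = -7.13°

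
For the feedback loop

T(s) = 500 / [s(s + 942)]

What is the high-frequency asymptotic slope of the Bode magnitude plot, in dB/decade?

Each pole contributes −20 dB/decade at high frequency; each zero contributes +20 dB/decade.
Net: 0 zero(s) − 2 pole(s) → -40 dB/decade.

-40 dB/decade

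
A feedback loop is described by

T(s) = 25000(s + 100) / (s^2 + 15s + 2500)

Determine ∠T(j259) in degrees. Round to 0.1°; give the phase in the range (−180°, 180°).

At s = jω = j259:
zero (s+100): 100 + j259 → |·| = √(100²+259²) = √77081 ≈ 277.63, ∠ = arctan(259/100) ≈ 68.89°
quadratic: (j259)² + 15·j259 + 2500 = -64581 + j3885 → |·| ≈ 64698, ∠ ≈ 176.56°
∠T = 68.89° − 176.56° = -107.67°

-107.7°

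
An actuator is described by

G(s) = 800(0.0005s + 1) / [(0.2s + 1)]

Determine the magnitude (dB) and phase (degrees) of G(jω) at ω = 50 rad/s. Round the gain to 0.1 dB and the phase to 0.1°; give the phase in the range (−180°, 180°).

At ω = 50 rad/s:
zero (1 + j50·0.0005) = 1 + j0.025 → |·| ≈ 1.0003, ∠ ≈ 1.43°
pole (1 + j50·0.2) = 1 + j10 → |·| ≈ 10.05, ∠ ≈ 84.29°
|G| = 800 · 1.0003 / (10.05) ≈ 79.626
Gain = 20 log₁₀(79.626) ≈ 38.02 dB
∠G = (1.43°) − (84.29°) = -82.86°

38.0 dB, -82.9°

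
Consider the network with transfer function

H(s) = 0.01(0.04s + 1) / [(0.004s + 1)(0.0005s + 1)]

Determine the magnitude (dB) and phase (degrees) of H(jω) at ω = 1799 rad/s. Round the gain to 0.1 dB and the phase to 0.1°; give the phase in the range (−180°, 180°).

-22.7 dB, -34.9°

At ω = 1799 rad/s:
zero (1 + j1799·0.04) = 1 + j71.96 → |·| ≈ 71.967, ∠ ≈ 89.20°
pole (1 + j1799·0.004) = 1 + j7.196 → |·| ≈ 7.2652, ∠ ≈ 82.09°
pole (1 + j1799·0.0005) = 1 + j0.8995 → |·| ≈ 1.345, ∠ ≈ 41.97°
|H| = 0.01 · 71.967 / (7.2652 · 1.345) ≈ 0.073648
Gain = 20 log₁₀(0.073648) ≈ -22.66 dB
∠H = (89.20°) − (82.09° + 41.97°) = -34.86°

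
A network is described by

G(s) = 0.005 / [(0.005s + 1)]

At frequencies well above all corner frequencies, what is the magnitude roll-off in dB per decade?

Each pole contributes −20 dB/decade at high frequency; each zero contributes +20 dB/decade.
Net: 0 zero(s) − 1 pole(s) → -20 dB/decade.

-20 dB/decade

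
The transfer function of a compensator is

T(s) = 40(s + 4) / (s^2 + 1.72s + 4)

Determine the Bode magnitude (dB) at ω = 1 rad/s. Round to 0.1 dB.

33.6 dB

At s = jω = j1:
zero (s+4): 4 + j1 → |·| = √(4²+1²) = √17 ≈ 4.1231, ∠ = arctan(1/4) ≈ 14.04°
quadratic: (j1)² + 1.72·j1 + 4 = 3 + j1.72 → |·| ≈ 3.4581, ∠ ≈ 29.83°
|T| = 40 · 4.1231 / 3.4581 ≈ 47.692
Gain = 20 log₁₀(47.692) ≈ 33.57 dB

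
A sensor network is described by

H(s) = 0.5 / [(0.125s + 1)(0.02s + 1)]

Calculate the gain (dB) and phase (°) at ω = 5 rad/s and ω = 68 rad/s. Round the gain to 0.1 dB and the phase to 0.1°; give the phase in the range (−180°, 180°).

ω = 5: -7.5 dB, -37.7°; ω = 68: -29.2 dB, -137.0°

At ω = 5 rad/s:
pole (1 + j5·0.125) = 1 + j0.625 → |·| ≈ 1.1792, ∠ ≈ 32.01°
pole (1 + j5·0.02) = 1 + j0.1 → |·| ≈ 1.005, ∠ ≈ 5.71°
|H| = 0.5 · 1 / (1.1792 · 1.005) ≈ 0.42191
Gain = 20 log₁₀(0.42191) ≈ -7.50 dB
∠H = (0°) − (32.01° + 5.71°) = -37.72°

At ω = 68 rad/s:
pole (1 + j68·0.125) = 1 + j8.5 → |·| ≈ 8.5586, ∠ ≈ 83.29°
pole (1 + j68·0.02) = 1 + j1.36 → |·| ≈ 1.6881, ∠ ≈ 53.67°
|H| = 0.5 · 1 / (8.5586 · 1.6881) ≈ 0.034607
Gain = 20 log₁₀(0.034607) ≈ -29.22 dB
∠H = (0°) − (83.29° + 53.67°) = -136.96°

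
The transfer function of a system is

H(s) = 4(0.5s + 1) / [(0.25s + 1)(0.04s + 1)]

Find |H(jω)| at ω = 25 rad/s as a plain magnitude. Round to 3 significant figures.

5.60

At ω = 25 rad/s:
zero (1 + j25·0.5) = 1 + j12.5 → |·| ≈ 12.54, ∠ ≈ 85.43°
pole (1 + j25·0.25) = 1 + j6.25 → |·| ≈ 6.3295, ∠ ≈ 80.91°
pole (1 + j25·0.04) = 1 + j1 → |·| ≈ 1.4142, ∠ ≈ 45.00°
|H| = 4 · 12.54 / (6.3295 · 1.4142) ≈ 5.6037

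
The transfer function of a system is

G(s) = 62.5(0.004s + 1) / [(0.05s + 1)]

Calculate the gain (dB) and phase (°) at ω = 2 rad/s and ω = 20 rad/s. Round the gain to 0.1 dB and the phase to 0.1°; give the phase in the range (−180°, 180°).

At ω = 2 rad/s:
zero (1 + j2·0.004) = 1 + j0.008 → |·| ≈ 1, ∠ ≈ 0.46°
pole (1 + j2·0.05) = 1 + j0.1 → |·| ≈ 1.005, ∠ ≈ 5.71°
|G| = 62.5 · 1 / (1.005) ≈ 62.189
Gain = 20 log₁₀(62.189) ≈ 35.87 dB
∠G = (0.46°) − (5.71°) = -5.25°

At ω = 20 rad/s:
zero (1 + j20·0.004) = 1 + j0.08 → |·| ≈ 1.0032, ∠ ≈ 4.57°
pole (1 + j20·0.05) = 1 + j1 → |·| ≈ 1.4142, ∠ ≈ 45.00°
|G| = 62.5 · 1.0032 / (1.4142) ≈ 44.336
Gain = 20 log₁₀(44.336) ≈ 32.94 dB
∠G = (4.57°) − (45.00°) = -40.43°

ω = 2: 35.9 dB, -5.3°; ω = 20: 32.9 dB, -40.4°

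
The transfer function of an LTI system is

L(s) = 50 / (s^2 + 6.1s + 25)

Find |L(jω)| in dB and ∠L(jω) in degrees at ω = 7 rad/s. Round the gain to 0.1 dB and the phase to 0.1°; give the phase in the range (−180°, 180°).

0.2 dB, -119.3°

At s = jω = j7:
quadratic: (j7)² + 6.1·j7 + 25 = -24 + j42.7 → |·| ≈ 48.983, ∠ ≈ 119.34°
|L| = 50 / 48.983 ≈ 1.0208
Gain = 20 log₁₀(1.0208) ≈ 0.18 dB
∠L = 0.00° − 119.34° = -119.34°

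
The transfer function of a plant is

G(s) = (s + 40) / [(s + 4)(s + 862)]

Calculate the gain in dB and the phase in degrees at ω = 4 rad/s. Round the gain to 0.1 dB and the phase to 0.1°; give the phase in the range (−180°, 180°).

-41.7 dB, -39.6°

At s = jω = j4:
zero (s+40): 40 + j4 → |·| = √(40²+4²) = √1616 ≈ 40.2, ∠ = arctan(4/40) ≈ 5.71°
pole (s+4): 4 + j4 → |·| = √(4²+4²) = √32 ≈ 5.6569, ∠ = arctan(4/4) ≈ 45.00°
pole (s+862): 862 + j4 → |·| = √(862²+4²) = √743060 ≈ 862.01, ∠ = arctan(4/862) ≈ 0.27°
|G| = 1 · 40.2 / 4876.3 ≈ 0.008244
Gain = 20 log₁₀(0.008244) ≈ -41.68 dB
∠G = 5.71° − 45.27° = -39.56°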